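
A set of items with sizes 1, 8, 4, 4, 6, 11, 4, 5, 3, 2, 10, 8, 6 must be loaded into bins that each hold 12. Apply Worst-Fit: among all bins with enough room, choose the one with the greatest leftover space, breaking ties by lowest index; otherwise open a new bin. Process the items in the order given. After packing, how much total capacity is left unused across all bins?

24

bin 1: place 1, 11 left
bin 1: place 8, 3 left
bin 2: place 4, 8 left
bin 2: place 4, 4 left
bin 3: place 6, 6 left
bin 4: place 11, 1 left
bin 3: place 4, 2 left
bin 5: place 5, 7 left
bin 5: place 3, 4 left
bin 2: place 2, 2 left
bin 6: place 10, 2 left
bin 7: place 8, 4 left
bin 8: place 6, 6 left
8 bins × 12 = 96; used 72; unused 24.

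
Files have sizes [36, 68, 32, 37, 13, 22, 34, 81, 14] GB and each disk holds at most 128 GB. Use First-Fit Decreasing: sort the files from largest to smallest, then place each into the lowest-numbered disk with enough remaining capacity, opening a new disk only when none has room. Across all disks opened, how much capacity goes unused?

47

Sorted descending: 81, 68, 37, 36, 34, 32, 22, 14, 13.
disk 1: place 81 GB, 47 GB left
disk 2: place 68 GB, 60 GB left
disk 1: place 37 GB, 10 GB left
disk 2: place 36 GB, 24 GB left
disk 3: place 34 GB, 94 GB left
disk 3: place 32 GB, 62 GB left
disk 2: place 22 GB, 2 GB left
disk 3: place 14 GB, 48 GB left
disk 3: place 13 GB, 35 GB left
3 disks × 128 GB = 384 GB; used 337 GB; unused 47 GB.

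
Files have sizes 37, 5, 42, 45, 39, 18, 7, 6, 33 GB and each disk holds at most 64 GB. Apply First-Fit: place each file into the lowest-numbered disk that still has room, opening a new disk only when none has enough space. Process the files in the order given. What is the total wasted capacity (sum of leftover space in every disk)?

37 GB → disk 1 (remaining 27 GB)
5 GB → disk 1 (remaining 22 GB)
42 GB → disk 2 (remaining 22 GB)
45 GB → disk 3 (remaining 19 GB)
39 GB → disk 4 (remaining 25 GB)
18 GB → disk 1 (remaining 4 GB)
7 GB → disk 2 (remaining 15 GB)
6 GB → disk 2 (remaining 9 GB)
33 GB → disk 5 (remaining 31 GB)
5 disks × 64 GB = 320 GB; used 232 GB; unused 88 GB.

88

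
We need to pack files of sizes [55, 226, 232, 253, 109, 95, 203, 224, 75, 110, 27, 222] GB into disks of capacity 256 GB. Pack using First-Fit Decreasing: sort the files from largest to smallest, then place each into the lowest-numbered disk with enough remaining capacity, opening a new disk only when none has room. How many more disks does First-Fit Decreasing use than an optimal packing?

First-Fit Decreasing: [253] [232] [226,27] [224] [222] [203] [110,109] [95,75,55] → 8 disks.
Total size 1831 GB; any packing needs at least ⌈1831/256⌉ = 8 disks.
So 8 is already optimal.

0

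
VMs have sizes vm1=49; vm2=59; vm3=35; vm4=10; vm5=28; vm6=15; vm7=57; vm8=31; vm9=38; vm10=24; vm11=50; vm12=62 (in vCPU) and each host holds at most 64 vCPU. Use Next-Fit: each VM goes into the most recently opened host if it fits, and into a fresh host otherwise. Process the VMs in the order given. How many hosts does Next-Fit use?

vm1 (49 vCPU) → host 1 (remaining 15 vCPU)
vm2 (59 vCPU) → host 2 (remaining 5 vCPU)
vm3 (35 vCPU) → host 3 (remaining 29 vCPU)
vm4 (10 vCPU) → host 3 (remaining 19 vCPU)
vm5 (28 vCPU) → host 4 (remaining 36 vCPU)
vm6 (15 vCPU) → host 4 (remaining 21 vCPU)
vm7 (57 vCPU) → host 5 (remaining 7 vCPU)
vm8 (31 vCPU) → host 6 (remaining 33 vCPU)
vm9 (38 vCPU) → host 7 (remaining 26 vCPU)
vm10 (24 vCPU) → host 7 (remaining 2 vCPU)
vm11 (50 vCPU) → host 8 (remaining 14 vCPU)
vm12 (62 vCPU) → host 9 (remaining 2 vCPU)
Final hosts: [49] [59] [35,10] [28,15] [57] [31] [38,24] [50] [62].

9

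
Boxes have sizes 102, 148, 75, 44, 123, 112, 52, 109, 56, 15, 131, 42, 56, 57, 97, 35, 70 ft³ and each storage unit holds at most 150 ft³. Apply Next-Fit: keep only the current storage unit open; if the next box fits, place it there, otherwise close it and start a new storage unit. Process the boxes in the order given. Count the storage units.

102 ft³ → storage unit 1 (remaining 48 ft³)
148 ft³ → storage unit 2 (remaining 2 ft³)
75 ft³ → storage unit 3 (remaining 75 ft³)
44 ft³ → storage unit 3 (remaining 31 ft³)
123 ft³ → storage unit 4 (remaining 27 ft³)
112 ft³ → storage unit 5 (remaining 38 ft³)
52 ft³ → storage unit 6 (remaining 98 ft³)
109 ft³ → storage unit 7 (remaining 41 ft³)
56 ft³ → storage unit 8 (remaining 94 ft³)
15 ft³ → storage unit 8 (remaining 79 ft³)
131 ft³ → storage unit 9 (remaining 19 ft³)
42 ft³ → storage unit 10 (remaining 108 ft³)
56 ft³ → storage unit 10 (remaining 52 ft³)
57 ft³ → storage unit 11 (remaining 93 ft³)
97 ft³ → storage unit 12 (remaining 53 ft³)
35 ft³ → storage unit 12 (remaining 18 ft³)
70 ft³ → storage unit 13 (remaining 80 ft³)

13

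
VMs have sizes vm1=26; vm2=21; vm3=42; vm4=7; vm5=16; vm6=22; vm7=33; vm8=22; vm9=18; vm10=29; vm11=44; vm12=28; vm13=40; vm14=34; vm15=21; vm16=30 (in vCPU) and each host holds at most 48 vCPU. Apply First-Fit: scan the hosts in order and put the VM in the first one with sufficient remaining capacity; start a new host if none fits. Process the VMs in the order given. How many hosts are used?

vm1 (26 vCPU) → host 1 (remaining 22 vCPU)
vm2 (21 vCPU) → host 1 (remaining 1 vCPU)
vm3 (42 vCPU) → host 2 (remaining 6 vCPU)
vm4 (7 vCPU) → host 3 (remaining 41 vCPU)
vm5 (16 vCPU) → host 3 (remaining 25 vCPU)
vm6 (22 vCPU) → host 3 (remaining 3 vCPU)
vm7 (33 vCPU) → host 4 (remaining 15 vCPU)
vm8 (22 vCPU) → host 5 (remaining 26 vCPU)
vm9 (18 vCPU) → host 5 (remaining 8 vCPU)
vm10 (29 vCPU) → host 6 (remaining 19 vCPU)
vm11 (44 vCPU) → host 7 (remaining 4 vCPU)
vm12 (28 vCPU) → host 8 (remaining 20 vCPU)
vm13 (40 vCPU) → host 9 (remaining 8 vCPU)
vm14 (34 vCPU) → host 10 (remaining 14 vCPU)
vm15 (21 vCPU) → host 11 (remaining 27 vCPU)
vm16 (30 vCPU) → host 12 (remaining 18 vCPU)

12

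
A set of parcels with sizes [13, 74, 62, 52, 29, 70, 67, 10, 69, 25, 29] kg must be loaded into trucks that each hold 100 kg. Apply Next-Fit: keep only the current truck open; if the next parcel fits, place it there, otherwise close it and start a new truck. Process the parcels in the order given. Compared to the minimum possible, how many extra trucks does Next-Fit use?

1

Next-Fit: [13,74] [62] [52,29] [70] [67,10] [69,25] [29] → 7 trucks.
6 parcels exceed 50 kg (half the capacity), and no two of those can share a truck, so at least 6 trucks are needed.
An optimal packing achieves that bound: [74,25] [70,29] [69,29] [67,13,10] [62] [52] → 6 trucks.
Excess: 7 − 6 = 1.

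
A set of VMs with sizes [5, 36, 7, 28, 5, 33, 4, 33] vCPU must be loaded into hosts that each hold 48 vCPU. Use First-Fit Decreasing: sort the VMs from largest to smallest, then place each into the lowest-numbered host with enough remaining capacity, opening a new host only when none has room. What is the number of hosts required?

4 hosts

Sorted descending: 36, 33, 33, 28, 7, 5, 5, 4.
host 1: place 36 vCPU, 12 vCPU left
host 2: place 33 vCPU, 15 vCPU left
host 3: place 33 vCPU, 15 vCPU left
host 4: place 28 vCPU, 20 vCPU left
host 1: place 7 vCPU, 5 vCPU left
host 1: place 5 vCPU, 0 vCPU left
host 2: place 5 vCPU, 10 vCPU left
host 2: place 4 vCPU, 6 vCPU left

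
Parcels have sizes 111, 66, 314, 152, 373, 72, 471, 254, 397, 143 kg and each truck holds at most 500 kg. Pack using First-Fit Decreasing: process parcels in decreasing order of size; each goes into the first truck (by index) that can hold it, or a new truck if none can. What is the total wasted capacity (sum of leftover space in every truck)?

147

Sorted descending: 471, 397, 373, 314, 254, 152, 143, 111, 72, 66.
471 kg → truck 1 (remaining 29 kg)
397 kg → truck 2 (remaining 103 kg)
373 kg → truck 3 (remaining 127 kg)
314 kg → truck 4 (remaining 186 kg)
254 kg → truck 5 (remaining 246 kg)
152 kg → truck 4 (remaining 34 kg)
143 kg → truck 5 (remaining 103 kg)
111 kg → truck 3 (remaining 16 kg)
72 kg → truck 2 (remaining 31 kg)
66 kg → truck 5 (remaining 37 kg)
5 trucks × 500 kg = 2500 kg; used 2353 kg; unused 147 kg.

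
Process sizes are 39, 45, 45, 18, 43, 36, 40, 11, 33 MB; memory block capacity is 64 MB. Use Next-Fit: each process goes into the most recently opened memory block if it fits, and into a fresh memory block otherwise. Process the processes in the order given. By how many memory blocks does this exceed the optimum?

Next-Fit: [39] [45] [45,18] [43] [36] [40,11] [33] → 7 memory blocks.
7 processes exceed 32 MB (half the capacity), and no two of those can share a memory block, so at least 7 memory blocks are needed.
So 7 is already optimal.

0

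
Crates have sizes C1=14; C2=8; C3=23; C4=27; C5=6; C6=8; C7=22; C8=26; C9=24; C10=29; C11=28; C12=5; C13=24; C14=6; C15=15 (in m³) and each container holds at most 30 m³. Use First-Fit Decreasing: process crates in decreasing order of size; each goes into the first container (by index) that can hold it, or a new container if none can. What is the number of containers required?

Sorted descending: 29, 28, 27, 26, 24, 24, 23, 22, 15, 14, 8, 8, 6, 6, 5.
container 1: place 29 m³, 1 m³ left
container 2: place 28 m³, 2 m³ left
container 3: place 27 m³, 3 m³ left
container 4: place 26 m³, 4 m³ left
container 5: place 24 m³, 6 m³ left
container 6: place 24 m³, 6 m³ left
container 7: place 23 m³, 7 m³ left
container 8: place 22 m³, 8 m³ left
container 9: place 15 m³, 15 m³ left
container 9: place 14 m³, 1 m³ left
container 8: place 8 m³, 0 m³ left
container 10: place 8 m³, 22 m³ left
container 5: place 6 m³, 0 m³ left
container 6: place 6 m³, 0 m³ left
container 7: place 5 m³, 2 m³ left
Final containers: [29] [28] [27] [26] [24,6] [24,6] [23,5] [22,8] [15,14] [8].

10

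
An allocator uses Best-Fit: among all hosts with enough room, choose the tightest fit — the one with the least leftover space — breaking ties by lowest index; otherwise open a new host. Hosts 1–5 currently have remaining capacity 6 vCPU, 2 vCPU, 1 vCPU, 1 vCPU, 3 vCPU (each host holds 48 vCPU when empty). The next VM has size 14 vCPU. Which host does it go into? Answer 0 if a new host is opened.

No host has ≥ 14 vCPU free, so a new host is opened.

0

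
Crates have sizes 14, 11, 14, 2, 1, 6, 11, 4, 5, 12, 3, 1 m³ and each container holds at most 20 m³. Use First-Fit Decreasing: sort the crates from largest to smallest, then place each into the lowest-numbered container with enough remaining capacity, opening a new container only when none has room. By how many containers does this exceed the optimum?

0

First-Fit Decreasing: [14,6] [14,5,1] [12,4,3,1] [11,2] [11] → 5 containers.
Total size 84 m³; any packing needs at least ⌈84/20⌉ = 5 containers.
So 5 is already optimal.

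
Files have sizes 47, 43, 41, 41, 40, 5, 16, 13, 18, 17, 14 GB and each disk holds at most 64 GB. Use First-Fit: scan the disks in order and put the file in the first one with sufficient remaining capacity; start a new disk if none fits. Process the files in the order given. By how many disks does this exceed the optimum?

1

First-Fit: [47,5] [43,16] [41,13] [41,18] [40,17] [14] → 6 disks.
Total size 295 GB; any packing needs at least ⌈295/64⌉ = 5 disks.
An optimal packing achieves that bound: [47,17] [43,18] [41,16,5] [41,14] [40,13] → 5 disks.
Excess: 6 − 5 = 1.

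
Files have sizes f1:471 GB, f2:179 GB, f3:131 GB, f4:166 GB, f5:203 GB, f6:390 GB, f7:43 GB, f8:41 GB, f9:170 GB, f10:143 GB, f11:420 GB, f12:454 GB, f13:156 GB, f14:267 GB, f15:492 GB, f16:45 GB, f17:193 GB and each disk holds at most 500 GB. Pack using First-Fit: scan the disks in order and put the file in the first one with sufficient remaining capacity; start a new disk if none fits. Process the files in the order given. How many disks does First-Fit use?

9 disks

Put f1 (471 GB) in disk 1; 29 GB remain.
Put f2 (179 GB) in disk 2; 321 GB remain.
Put f3 (131 GB) in disk 2; 190 GB remain.
Put f4 (166 GB) in disk 2; 24 GB remain.
Put f5 (203 GB) in disk 3; 297 GB remain.
Put f6 (390 GB) in disk 4; 110 GB remain.
Put f7 (43 GB) in disk 3; 254 GB remain.
Put f8 (41 GB) in disk 3; 213 GB remain.
Put f9 (170 GB) in disk 3; 43 GB remain.
Put f10 (143 GB) in disk 5; 357 GB remain.
Put f11 (420 GB) in disk 6; 80 GB remain.
Put f12 (454 GB) in disk 7; 46 GB remain.
Put f13 (156 GB) in disk 5; 201 GB remain.
Put f14 (267 GB) in disk 8; 233 GB remain.
Put f15 (492 GB) in disk 9; 8 GB remain.
Put f16 (45 GB) in disk 4; 65 GB remain.
Put f17 (193 GB) in disk 5; 8 GB remain.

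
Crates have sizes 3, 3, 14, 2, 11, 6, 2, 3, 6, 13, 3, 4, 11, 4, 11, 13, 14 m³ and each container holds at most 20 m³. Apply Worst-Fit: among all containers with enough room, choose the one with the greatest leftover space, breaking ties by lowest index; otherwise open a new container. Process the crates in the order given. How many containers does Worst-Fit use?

container 1: place 3 m³, 17 m³ left
container 1: place 3 m³, 14 m³ left
container 1: place 14 m³, 0 m³ left
container 2: place 2 m³, 18 m³ left
container 2: place 11 m³, 7 m³ left
container 2: place 6 m³, 1 m³ left
container 3: place 2 m³, 18 m³ left
container 3: place 3 m³, 15 m³ left
container 3: place 6 m³, 9 m³ left
container 4: place 13 m³, 7 m³ left
container 3: place 3 m³, 6 m³ left
container 4: place 4 m³, 3 m³ left
container 5: place 11 m³, 9 m³ left
container 5: place 4 m³, 5 m³ left
container 6: place 11 m³, 9 m³ left
container 7: place 13 m³, 7 m³ left
container 8: place 14 m³, 6 m³ left

8 containers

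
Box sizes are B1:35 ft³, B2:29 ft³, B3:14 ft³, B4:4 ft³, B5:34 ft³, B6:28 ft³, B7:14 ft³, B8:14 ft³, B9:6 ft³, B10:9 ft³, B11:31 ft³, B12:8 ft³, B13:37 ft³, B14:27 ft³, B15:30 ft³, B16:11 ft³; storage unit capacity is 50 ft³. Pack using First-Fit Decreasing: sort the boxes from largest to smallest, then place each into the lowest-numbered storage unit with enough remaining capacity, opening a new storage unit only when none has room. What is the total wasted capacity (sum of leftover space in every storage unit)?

69

Sorted descending: 37, 35, 34, 31, 30, 29, 28, 27, 14, 14, 14, 11, 9, 8, 6, 4.
storage unit 1: place 37 ft³, 13 ft³ left
storage unit 2: place 35 ft³, 15 ft³ left
storage unit 3: place 34 ft³, 16 ft³ left
storage unit 4: place 31 ft³, 19 ft³ left
storage unit 5: place 30 ft³, 20 ft³ left
storage unit 6: place 29 ft³, 21 ft³ left
storage unit 7: place 28 ft³, 22 ft³ left
storage unit 8: place 27 ft³, 23 ft³ left
storage unit 2: place 14 ft³, 1 ft³ left
storage unit 3: place 14 ft³, 2 ft³ left
storage unit 4: place 14 ft³, 5 ft³ left
storage unit 1: place 11 ft³, 2 ft³ left
storage unit 5: place 9 ft³, 11 ft³ left
storage unit 5: place 8 ft³, 3 ft³ left
storage unit 6: place 6 ft³, 15 ft³ left
storage unit 4: place 4 ft³, 1 ft³ left
8 storage units × 50 ft³ = 400 ft³; used 331 ft³; unused 69 ft³.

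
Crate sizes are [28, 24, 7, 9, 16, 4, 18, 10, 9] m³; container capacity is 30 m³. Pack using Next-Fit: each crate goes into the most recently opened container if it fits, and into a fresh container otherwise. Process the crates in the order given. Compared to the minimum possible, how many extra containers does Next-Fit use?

1

Next-Fit: [28] [24] [7,9] [16,4] [18,10] [9] → 6 containers.
Total size 125 m³; any packing needs at least ⌈125/30⌉ = 5 containers.
An optimal packing achieves that bound: [28] [24,4] [18,10] [16,9] [9,7] → 5 containers.
Excess: 6 − 5 = 1.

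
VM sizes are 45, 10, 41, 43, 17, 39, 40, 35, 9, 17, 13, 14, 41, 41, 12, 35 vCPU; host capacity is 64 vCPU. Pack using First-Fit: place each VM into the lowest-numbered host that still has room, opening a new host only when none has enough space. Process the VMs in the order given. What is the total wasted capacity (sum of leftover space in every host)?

45 vCPU → host 1 (remaining 19 vCPU)
10 vCPU → host 1 (remaining 9 vCPU)
41 vCPU → host 2 (remaining 23 vCPU)
43 vCPU → host 3 (remaining 21 vCPU)
17 vCPU → host 2 (remaining 6 vCPU)
39 vCPU → host 4 (remaining 25 vCPU)
40 vCPU → host 5 (remaining 24 vCPU)
35 vCPU → host 6 (remaining 29 vCPU)
9 vCPU → host 1 (remaining 0 vCPU)
17 vCPU → host 3 (remaining 4 vCPU)
13 vCPU → host 4 (remaining 12 vCPU)
14 vCPU → host 5 (remaining 10 vCPU)
41 vCPU → host 7 (remaining 23 vCPU)
41 vCPU → host 8 (remaining 23 vCPU)
12 vCPU → host 4 (remaining 0 vCPU)
35 vCPU → host 9 (remaining 29 vCPU)
9 hosts × 64 vCPU = 576 vCPU; used 452 vCPU; unused 124 vCPU.

124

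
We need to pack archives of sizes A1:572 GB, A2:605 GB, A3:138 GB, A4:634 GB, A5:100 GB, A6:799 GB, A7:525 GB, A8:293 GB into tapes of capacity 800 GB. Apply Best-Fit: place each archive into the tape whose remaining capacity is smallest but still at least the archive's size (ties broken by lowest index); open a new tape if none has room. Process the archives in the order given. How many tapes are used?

tape 1: place A1 (572 GB), 228 GB left
tape 2: place A2 (605 GB), 195 GB left
tape 2: place A3 (138 GB), 57 GB left
tape 3: place A4 (634 GB), 166 GB left
tape 3: place A5 (100 GB), 66 GB left
tape 4: place A6 (799 GB), 1 GB left
tape 5: place A7 (525 GB), 275 GB left
tape 6: place A8 (293 GB), 507 GB left

6 tapes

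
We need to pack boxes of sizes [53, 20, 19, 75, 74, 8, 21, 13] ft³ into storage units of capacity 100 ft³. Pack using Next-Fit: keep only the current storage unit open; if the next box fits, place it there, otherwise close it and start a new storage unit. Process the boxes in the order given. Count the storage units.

4

storage unit 1: place 53 ft³, 47 ft³ left
storage unit 1: place 20 ft³, 27 ft³ left
storage unit 1: place 19 ft³, 8 ft³ left
storage unit 2: place 75 ft³, 25 ft³ left
storage unit 3: place 74 ft³, 26 ft³ left
storage unit 3: place 8 ft³, 18 ft³ left
storage unit 4: place 21 ft³, 79 ft³ left
storage unit 4: place 13 ft³, 66 ft³ left
Final storage units: [53,20,19] [75] [74,8] [21,13].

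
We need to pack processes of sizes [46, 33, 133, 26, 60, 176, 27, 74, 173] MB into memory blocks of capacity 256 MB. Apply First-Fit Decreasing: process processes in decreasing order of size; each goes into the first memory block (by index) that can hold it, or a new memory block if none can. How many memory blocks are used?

4 memory blocks

Sorted descending: 176, 173, 133, 74, 60, 46, 33, 27, 26.
Put 176 MB in memory block 1; 80 MB remain.
Put 173 MB in memory block 2; 83 MB remain.
Put 133 MB in memory block 3; 123 MB remain.
Put 74 MB in memory block 1; 6 MB remain.
Put 60 MB in memory block 2; 23 MB remain.
Put 46 MB in memory block 3; 77 MB remain.
Put 33 MB in memory block 3; 44 MB remain.
Put 27 MB in memory block 3; 17 MB remain.
Put 26 MB in memory block 4; 230 MB remain.
Final memory blocks: [176,74] [173,60] [133,46,33,27] [26].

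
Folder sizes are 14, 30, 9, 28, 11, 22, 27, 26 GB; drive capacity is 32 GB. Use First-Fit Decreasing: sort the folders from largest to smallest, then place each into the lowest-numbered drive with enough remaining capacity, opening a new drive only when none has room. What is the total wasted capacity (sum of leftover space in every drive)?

Sorted descending: 30, 28, 27, 26, 22, 14, 11, 9.
Put 30 GB in drive 1; 2 GB remain.
Put 28 GB in drive 2; 4 GB remain.
Put 27 GB in drive 3; 5 GB remain.
Put 26 GB in drive 4; 6 GB remain.
Put 22 GB in drive 5; 10 GB remain.
Put 14 GB in drive 6; 18 GB remain.
Put 11 GB in drive 6; 7 GB remain.
Put 9 GB in drive 5; 1 GB remain.
6 drives × 32 GB = 192 GB; used 167 GB; unused 25 GB.

25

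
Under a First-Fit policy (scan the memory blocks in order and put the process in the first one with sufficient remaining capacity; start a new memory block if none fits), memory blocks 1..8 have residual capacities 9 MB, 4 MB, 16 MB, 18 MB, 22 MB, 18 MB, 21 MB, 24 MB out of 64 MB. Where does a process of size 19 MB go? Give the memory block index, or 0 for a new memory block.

Memory blocks with room: memory block 5 (22 MB), memory block 7 (21 MB), memory block 8 (24 MB).
The first with room is memory block 5.

5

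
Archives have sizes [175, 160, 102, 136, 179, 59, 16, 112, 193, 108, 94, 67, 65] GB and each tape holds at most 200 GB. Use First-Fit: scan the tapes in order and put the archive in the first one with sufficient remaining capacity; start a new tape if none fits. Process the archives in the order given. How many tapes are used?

9 tapes

tape 1: place 175 GB, 25 GB left
tape 2: place 160 GB, 40 GB left
tape 3: place 102 GB, 98 GB left
tape 4: place 136 GB, 64 GB left
tape 5: place 179 GB, 21 GB left
tape 3: place 59 GB, 39 GB left
tape 1: place 16 GB, 9 GB left
tape 6: place 112 GB, 88 GB left
tape 7: place 193 GB, 7 GB left
tape 8: place 108 GB, 92 GB left
tape 9: place 94 GB, 106 GB left
tape 6: place 67 GB, 21 GB left
tape 8: place 65 GB, 27 GB left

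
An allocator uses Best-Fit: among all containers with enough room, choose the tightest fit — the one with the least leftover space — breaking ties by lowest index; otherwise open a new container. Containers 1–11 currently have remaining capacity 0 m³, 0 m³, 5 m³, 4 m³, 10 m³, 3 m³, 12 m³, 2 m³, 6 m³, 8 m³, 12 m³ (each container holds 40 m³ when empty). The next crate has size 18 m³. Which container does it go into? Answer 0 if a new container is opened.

0

No container has ≥ 18 m³ free, so a new container is opened.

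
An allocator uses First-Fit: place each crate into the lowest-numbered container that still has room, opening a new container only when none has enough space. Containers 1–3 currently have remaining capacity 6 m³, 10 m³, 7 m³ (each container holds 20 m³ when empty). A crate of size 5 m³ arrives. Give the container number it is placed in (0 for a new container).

1

Containers with room: container 1 (6 m³), container 2 (10 m³), container 3 (7 m³).
The first with room is container 1.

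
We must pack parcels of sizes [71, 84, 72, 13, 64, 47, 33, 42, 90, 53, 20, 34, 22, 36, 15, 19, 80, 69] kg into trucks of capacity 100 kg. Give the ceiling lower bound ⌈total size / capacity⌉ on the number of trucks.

9 trucks

Total size = 71 + 84 + 72 + 13 + 64 + 47 + 33 + 42 + 90 + 53 + 20 + 34 + 22 + 36 + 15 + 19 + 80 + 69 = 864 kg.
⌈864 / 100⌉ = 9.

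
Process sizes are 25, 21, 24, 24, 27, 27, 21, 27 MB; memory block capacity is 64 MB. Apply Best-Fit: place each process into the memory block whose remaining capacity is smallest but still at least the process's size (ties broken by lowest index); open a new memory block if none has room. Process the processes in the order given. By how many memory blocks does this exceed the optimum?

Best-Fit: [25,21] [24,24] [27,27] [21,27] → 4 memory blocks.
Total size 196 MB; any packing needs at least ⌈196/64⌉ = 4 memory blocks.
So 4 is already optimal.

0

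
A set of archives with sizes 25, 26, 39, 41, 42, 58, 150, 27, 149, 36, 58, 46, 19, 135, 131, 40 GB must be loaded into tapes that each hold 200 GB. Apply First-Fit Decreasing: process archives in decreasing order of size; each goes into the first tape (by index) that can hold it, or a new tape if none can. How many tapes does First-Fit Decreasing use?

6 tapes

Sorted descending: 150, 149, 135, 131, 58, 58, 46, 42, 41, 40, 39, 36, 27, 26, 25, 19.
Put 150 GB in tape 1; 50 GB remain.
Put 149 GB in tape 2; 51 GB remain.
Put 135 GB in tape 3; 65 GB remain.
Put 131 GB in tape 4; 69 GB remain.
Put 58 GB in tape 3; 7 GB remain.
Put 58 GB in tape 4; 11 GB remain.
Put 46 GB in tape 1; 4 GB remain.
Put 42 GB in tape 2; 9 GB remain.
Put 41 GB in tape 5; 159 GB remain.
Put 40 GB in tape 5; 119 GB remain.
Put 39 GB in tape 5; 80 GB remain.
Put 36 GB in tape 5; 44 GB remain.
Put 27 GB in tape 5; 17 GB remain.
Put 26 GB in tape 6; 174 GB remain.
Put 25 GB in tape 6; 149 GB remain.
Put 19 GB in tape 6; 130 GB remain.
Final tapes: [150,46] [149,42] [135,58] [131,58] [41,40,39,36,27] [26,25,19].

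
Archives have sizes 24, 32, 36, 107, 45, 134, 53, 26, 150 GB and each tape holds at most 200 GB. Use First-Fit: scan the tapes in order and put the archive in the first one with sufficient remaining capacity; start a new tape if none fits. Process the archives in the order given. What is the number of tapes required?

4

24 GB → tape 1 (remaining 176 GB)
32 GB → tape 1 (remaining 144 GB)
36 GB → tape 1 (remaining 108 GB)
107 GB → tape 1 (remaining 1 GB)
45 GB → tape 2 (remaining 155 GB)
134 GB → tape 2 (remaining 21 GB)
53 GB → tape 3 (remaining 147 GB)
26 GB → tape 3 (remaining 121 GB)
150 GB → tape 4 (remaining 50 GB)
Final tapes: [24,32,36,107] [45,134] [53,26] [150].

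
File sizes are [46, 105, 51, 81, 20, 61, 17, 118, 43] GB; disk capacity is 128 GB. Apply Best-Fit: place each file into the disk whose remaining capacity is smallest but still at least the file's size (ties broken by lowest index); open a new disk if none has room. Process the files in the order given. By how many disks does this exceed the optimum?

Best-Fit: [46,51,17] [105,20] [81,43] [61] [118] → 5 disks.
Total size 542 GB; any packing needs at least ⌈542/128⌉ = 5 disks.
So 5 is already optimal.

0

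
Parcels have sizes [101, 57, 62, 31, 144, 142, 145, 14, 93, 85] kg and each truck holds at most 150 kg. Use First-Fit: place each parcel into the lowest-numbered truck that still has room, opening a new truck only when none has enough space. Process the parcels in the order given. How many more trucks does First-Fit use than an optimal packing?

First-Fit: [101,31,14] [57,62] [144] [142] [145] [93] [85] → 7 trucks.
Total size 874 kg; any packing needs at least ⌈874/150⌉ = 6 trucks.
An optimal packing achieves that bound: [145] [144] [142] [101,31,14] [93,57] [85,62] → 6 trucks.
Excess: 7 − 6 = 1.

1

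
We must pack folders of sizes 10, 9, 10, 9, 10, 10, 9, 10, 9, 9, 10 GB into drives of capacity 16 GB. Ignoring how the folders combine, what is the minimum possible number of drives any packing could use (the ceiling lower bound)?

7

Total size = 10 + 9 + 10 + 9 + 10 + 10 + 9 + 10 + 9 + 9 + 10 = 105 GB.
⌈105 / 16⌉ = 7.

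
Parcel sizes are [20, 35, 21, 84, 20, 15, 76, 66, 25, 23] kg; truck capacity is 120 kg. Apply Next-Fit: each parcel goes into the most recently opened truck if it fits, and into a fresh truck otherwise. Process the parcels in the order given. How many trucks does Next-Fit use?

Put 20 kg in truck 1; 100 kg remain.
Put 35 kg in truck 1; 65 kg remain.
Put 21 kg in truck 1; 44 kg remain.
Put 84 kg in truck 2; 36 kg remain.
Put 20 kg in truck 2; 16 kg remain.
Put 15 kg in truck 2; 1 kg remain.
Put 76 kg in truck 3; 44 kg remain.
Put 66 kg in truck 4; 54 kg remain.
Put 25 kg in truck 4; 29 kg remain.
Put 23 kg in truck 4; 6 kg remain.

4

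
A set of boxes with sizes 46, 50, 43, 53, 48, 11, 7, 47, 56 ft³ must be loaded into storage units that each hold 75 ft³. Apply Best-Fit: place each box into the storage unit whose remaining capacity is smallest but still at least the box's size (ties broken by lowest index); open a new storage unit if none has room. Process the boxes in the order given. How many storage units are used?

7 storage units

46 ft³ → storage unit 1 (remaining 29 ft³)
50 ft³ → storage unit 2 (remaining 25 ft³)
43 ft³ → storage unit 3 (remaining 32 ft³)
53 ft³ → storage unit 4 (remaining 22 ft³)
48 ft³ → storage unit 5 (remaining 27 ft³)
11 ft³ → storage unit 4 (remaining 11 ft³)
7 ft³ → storage unit 4 (remaining 4 ft³)
47 ft³ → storage unit 6 (remaining 28 ft³)
56 ft³ → storage unit 7 (remaining 19 ft³)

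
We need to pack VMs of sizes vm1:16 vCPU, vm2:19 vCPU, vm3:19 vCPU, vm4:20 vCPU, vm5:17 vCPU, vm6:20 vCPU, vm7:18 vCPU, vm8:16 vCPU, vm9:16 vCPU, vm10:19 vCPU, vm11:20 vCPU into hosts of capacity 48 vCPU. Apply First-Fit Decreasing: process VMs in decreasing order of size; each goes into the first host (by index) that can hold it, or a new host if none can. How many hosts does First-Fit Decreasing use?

Sorted descending: 20, 20, 20, 19, 19, 19, 18, 17, 16, 16, 16.
host 1: place 20 vCPU, 28 vCPU left
host 1: place 20 vCPU, 8 vCPU left
host 2: place 20 vCPU, 28 vCPU left
host 2: place 19 vCPU, 9 vCPU left
host 3: place 19 vCPU, 29 vCPU left
host 3: place 19 vCPU, 10 vCPU left
host 4: place 18 vCPU, 30 vCPU left
host 4: place 17 vCPU, 13 vCPU left
host 5: place 16 vCPU, 32 vCPU left
host 5: place 16 vCPU, 16 vCPU left
host 5: place 16 vCPU, 0 vCPU left
Final hosts: [20,20] [20,19] [19,19] [18,17] [16,16,16].

5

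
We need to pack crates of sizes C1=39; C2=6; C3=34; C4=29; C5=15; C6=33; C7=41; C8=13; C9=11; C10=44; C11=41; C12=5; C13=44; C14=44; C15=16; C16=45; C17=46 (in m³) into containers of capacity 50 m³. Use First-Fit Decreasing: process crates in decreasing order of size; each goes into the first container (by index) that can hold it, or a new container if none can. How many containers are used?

Sorted descending: 46, 45, 44, 44, 44, 41, 41, 39, 34, 33, 29, 16, 15, 13, 11, 6, 5.
46 m³ → container 1 (remaining 4 m³)
45 m³ → container 2 (remaining 5 m³)
44 m³ → container 3 (remaining 6 m³)
44 m³ → container 4 (remaining 6 m³)
44 m³ → container 5 (remaining 6 m³)
41 m³ → container 6 (remaining 9 m³)
41 m³ → container 7 (remaining 9 m³)
39 m³ → container 8 (remaining 11 m³)
34 m³ → container 9 (remaining 16 m³)
33 m³ → container 10 (remaining 17 m³)
29 m³ → container 11 (remaining 21 m³)
16 m³ → container 9 (remaining 0 m³)
15 m³ → container 10 (remaining 2 m³)
13 m³ → container 11 (remaining 8 m³)
11 m³ → container 8 (remaining 0 m³)
6 m³ → container 3 (remaining 0 m³)
5 m³ → container 2 (remaining 0 m³)
Final containers: [46] [45,5] [44,6] [44] [44] [41] [41] [39,11] [34,16] [33,15] [29,13].

11 containers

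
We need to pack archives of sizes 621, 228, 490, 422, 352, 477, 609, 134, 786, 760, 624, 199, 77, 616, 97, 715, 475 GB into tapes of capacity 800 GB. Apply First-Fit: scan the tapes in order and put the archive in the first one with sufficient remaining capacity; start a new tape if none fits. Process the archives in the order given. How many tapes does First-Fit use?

tape 1: place 621 GB, 179 GB left
tape 2: place 228 GB, 572 GB left
tape 2: place 490 GB, 82 GB left
tape 3: place 422 GB, 378 GB left
tape 3: place 352 GB, 26 GB left
tape 4: place 477 GB, 323 GB left
tape 5: place 609 GB, 191 GB left
tape 1: place 134 GB, 45 GB left
tape 6: place 786 GB, 14 GB left
tape 7: place 760 GB, 40 GB left
tape 8: place 624 GB, 176 GB left
tape 4: place 199 GB, 124 GB left
tape 2: place 77 GB, 5 GB left
tape 9: place 616 GB, 184 GB left
tape 4: place 97 GB, 27 GB left
tape 10: place 715 GB, 85 GB left
tape 11: place 475 GB, 325 GB left
Final tapes: [621,134] [228,490,77] [422,352] [477,199,97] [609] [786] [760] [624] [616] [715] [475].

11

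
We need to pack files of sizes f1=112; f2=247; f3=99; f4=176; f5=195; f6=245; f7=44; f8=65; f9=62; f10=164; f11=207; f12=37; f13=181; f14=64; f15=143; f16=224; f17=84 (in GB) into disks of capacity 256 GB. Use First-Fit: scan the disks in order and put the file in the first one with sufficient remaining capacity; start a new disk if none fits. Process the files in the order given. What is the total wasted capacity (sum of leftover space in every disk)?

disk 1: place f1 (112 GB), 144 GB left
disk 2: place f2 (247 GB), 9 GB left
disk 1: place f3 (99 GB), 45 GB left
disk 3: place f4 (176 GB), 80 GB left
disk 4: place f5 (195 GB), 61 GB left
disk 5: place f6 (245 GB), 11 GB left
disk 1: place f7 (44 GB), 1 GB left
disk 3: place f8 (65 GB), 15 GB left
disk 6: place f9 (62 GB), 194 GB left
disk 6: place f10 (164 GB), 30 GB left
disk 7: place f11 (207 GB), 49 GB left
disk 4: place f12 (37 GB), 24 GB left
disk 8: place f13 (181 GB), 75 GB left
disk 8: place f14 (64 GB), 11 GB left
disk 9: place f15 (143 GB), 113 GB left
disk 10: place f16 (224 GB), 32 GB left
disk 9: place f17 (84 GB), 29 GB left
10 disks × 256 GB = 2560 GB; used 2349 GB; unused 211 GB.

211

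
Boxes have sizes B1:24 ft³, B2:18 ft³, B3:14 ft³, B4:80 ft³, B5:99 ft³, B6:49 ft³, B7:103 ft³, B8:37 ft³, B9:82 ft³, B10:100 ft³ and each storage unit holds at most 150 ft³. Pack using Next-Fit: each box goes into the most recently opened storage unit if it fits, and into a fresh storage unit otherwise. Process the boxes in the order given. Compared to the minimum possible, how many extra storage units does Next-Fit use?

0

Next-Fit: [24,18,14,80] [99,49] [103,37] [82] [100] → 5 storage units.
Total size 606 ft³; any packing needs at least ⌈606/150⌉ = 5 storage units.
So 5 is already optimal.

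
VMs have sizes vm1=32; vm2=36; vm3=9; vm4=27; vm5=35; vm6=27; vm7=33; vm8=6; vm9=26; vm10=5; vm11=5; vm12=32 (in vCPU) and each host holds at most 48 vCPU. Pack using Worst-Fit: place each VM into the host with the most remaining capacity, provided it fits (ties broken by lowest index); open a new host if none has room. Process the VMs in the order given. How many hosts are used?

vm1 (32 vCPU) → host 1 (remaining 16 vCPU)
vm2 (36 vCPU) → host 2 (remaining 12 vCPU)
vm3 (9 vCPU) → host 1 (remaining 7 vCPU)
vm4 (27 vCPU) → host 3 (remaining 21 vCPU)
vm5 (35 vCPU) → host 4 (remaining 13 vCPU)
vm6 (27 vCPU) → host 5 (remaining 21 vCPU)
vm7 (33 vCPU) → host 6 (remaining 15 vCPU)
vm8 (6 vCPU) → host 3 (remaining 15 vCPU)
vm9 (26 vCPU) → host 7 (remaining 22 vCPU)
vm10 (5 vCPU) → host 7 (remaining 17 vCPU)
vm11 (5 vCPU) → host 5 (remaining 16 vCPU)
vm12 (32 vCPU) → host 8 (remaining 16 vCPU)
Final hosts: [32,9] [36] [27,6] [35] [27,5] [33] [26,5] [32].

8 hosts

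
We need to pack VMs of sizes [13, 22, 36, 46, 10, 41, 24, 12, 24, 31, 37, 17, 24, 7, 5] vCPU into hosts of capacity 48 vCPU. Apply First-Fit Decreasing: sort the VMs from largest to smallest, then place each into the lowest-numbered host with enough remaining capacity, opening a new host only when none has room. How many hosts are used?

8

Sorted descending: 46, 41, 37, 36, 31, 24, 24, 24, 22, 17, 13, 12, 10, 7, 5.
46 vCPU → host 1 (remaining 2 vCPU)
41 vCPU → host 2 (remaining 7 vCPU)
37 vCPU → host 3 (remaining 11 vCPU)
36 vCPU → host 4 (remaining 12 vCPU)
31 vCPU → host 5 (remaining 17 vCPU)
24 vCPU → host 6 (remaining 24 vCPU)
24 vCPU → host 6 (remaining 0 vCPU)
24 vCPU → host 7 (remaining 24 vCPU)
22 vCPU → host 7 (remaining 2 vCPU)
17 vCPU → host 5 (remaining 0 vCPU)
13 vCPU → host 8 (remaining 35 vCPU)
12 vCPU → host 4 (remaining 0 vCPU)
10 vCPU → host 3 (remaining 1 vCPU)
7 vCPU → host 2 (remaining 0 vCPU)
5 vCPU → host 8 (remaining 30 vCPU)
Final hosts: [46] [41,7] [37,10] [36,12] [31,17] [24,24] [24,22] [13,5].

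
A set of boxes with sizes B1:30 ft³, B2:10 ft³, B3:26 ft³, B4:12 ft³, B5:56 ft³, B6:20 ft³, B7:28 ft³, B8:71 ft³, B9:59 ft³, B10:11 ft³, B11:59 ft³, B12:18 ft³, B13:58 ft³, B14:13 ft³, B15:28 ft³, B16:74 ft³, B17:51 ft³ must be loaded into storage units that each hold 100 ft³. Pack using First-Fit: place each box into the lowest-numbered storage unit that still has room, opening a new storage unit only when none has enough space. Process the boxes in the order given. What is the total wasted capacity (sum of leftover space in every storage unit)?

Put B1 (30 ft³) in storage unit 1; 70 ft³ remain.
Put B2 (10 ft³) in storage unit 1; 60 ft³ remain.
Put B3 (26 ft³) in storage unit 1; 34 ft³ remain.
Put B4 (12 ft³) in storage unit 1; 22 ft³ remain.
Put B5 (56 ft³) in storage unit 2; 44 ft³ remain.
Put B6 (20 ft³) in storage unit 1; 2 ft³ remain.
Put B7 (28 ft³) in storage unit 2; 16 ft³ remain.
Put B8 (71 ft³) in storage unit 3; 29 ft³ remain.
Put B9 (59 ft³) in storage unit 4; 41 ft³ remain.
Put B10 (11 ft³) in storage unit 2; 5 ft³ remain.
Put B11 (59 ft³) in storage unit 5; 41 ft³ remain.
Put B12 (18 ft³) in storage unit 3; 11 ft³ remain.
Put B13 (58 ft³) in storage unit 6; 42 ft³ remain.
Put B14 (13 ft³) in storage unit 4; 28 ft³ remain.
Put B15 (28 ft³) in storage unit 4; 0 ft³ remain.
Put B16 (74 ft³) in storage unit 7; 26 ft³ remain.
Put B17 (51 ft³) in storage unit 8; 49 ft³ remain.
8 storage units × 100 ft³ = 800 ft³; used 624 ft³; unused 176 ft³.

176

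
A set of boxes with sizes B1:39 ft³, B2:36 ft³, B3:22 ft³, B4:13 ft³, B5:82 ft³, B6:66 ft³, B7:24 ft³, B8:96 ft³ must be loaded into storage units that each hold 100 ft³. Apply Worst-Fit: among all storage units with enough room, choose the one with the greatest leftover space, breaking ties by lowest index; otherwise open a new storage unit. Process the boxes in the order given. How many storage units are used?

4 storage units

B1 (39 ft³) → storage unit 1 (remaining 61 ft³)
B2 (36 ft³) → storage unit 1 (remaining 25 ft³)
B3 (22 ft³) → storage unit 1 (remaining 3 ft³)
B4 (13 ft³) → storage unit 2 (remaining 87 ft³)
B5 (82 ft³) → storage unit 2 (remaining 5 ft³)
B6 (66 ft³) → storage unit 3 (remaining 34 ft³)
B7 (24 ft³) → storage unit 3 (remaining 10 ft³)
B8 (96 ft³) → storage unit 4 (remaining 4 ft³)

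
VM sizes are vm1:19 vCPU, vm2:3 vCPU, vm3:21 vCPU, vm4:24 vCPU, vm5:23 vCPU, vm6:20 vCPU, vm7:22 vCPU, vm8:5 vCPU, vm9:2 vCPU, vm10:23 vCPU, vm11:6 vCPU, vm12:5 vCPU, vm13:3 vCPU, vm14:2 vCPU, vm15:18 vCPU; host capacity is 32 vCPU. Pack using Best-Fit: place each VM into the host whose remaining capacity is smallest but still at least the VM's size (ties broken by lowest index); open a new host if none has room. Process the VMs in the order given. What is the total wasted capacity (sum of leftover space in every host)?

60

host 1: place vm1 (19 vCPU), 13 vCPU left
host 1: place vm2 (3 vCPU), 10 vCPU left
host 2: place vm3 (21 vCPU), 11 vCPU left
host 3: place vm4 (24 vCPU), 8 vCPU left
host 4: place vm5 (23 vCPU), 9 vCPU left
host 5: place vm6 (20 vCPU), 12 vCPU left
host 6: place vm7 (22 vCPU), 10 vCPU left
host 3: place vm8 (5 vCPU), 3 vCPU left
host 3: place vm9 (2 vCPU), 1 vCPU left
host 7: place vm10 (23 vCPU), 9 vCPU left
host 4: place vm11 (6 vCPU), 3 vCPU left
host 7: place vm12 (5 vCPU), 4 vCPU left
host 4: place vm13 (3 vCPU), 0 vCPU left
host 7: place vm14 (2 vCPU), 2 vCPU left
host 8: place vm15 (18 vCPU), 14 vCPU left
8 hosts × 32 vCPU = 256 vCPU; used 196 vCPU; unused 60 vCPU.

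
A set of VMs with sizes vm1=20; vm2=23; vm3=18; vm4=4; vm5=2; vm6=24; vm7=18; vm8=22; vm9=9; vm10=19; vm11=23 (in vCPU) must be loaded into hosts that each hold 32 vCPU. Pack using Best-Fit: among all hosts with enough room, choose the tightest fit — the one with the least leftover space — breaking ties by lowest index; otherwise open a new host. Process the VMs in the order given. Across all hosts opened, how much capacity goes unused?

74

host 1: place vm1 (20 vCPU), 12 vCPU left
host 2: place vm2 (23 vCPU), 9 vCPU left
host 3: place vm3 (18 vCPU), 14 vCPU left
host 2: place vm4 (4 vCPU), 5 vCPU left
host 2: place vm5 (2 vCPU), 3 vCPU left
host 4: place vm6 (24 vCPU), 8 vCPU left
host 5: place vm7 (18 vCPU), 14 vCPU left
host 6: place vm8 (22 vCPU), 10 vCPU left
host 6: place vm9 (9 vCPU), 1 vCPU left
host 7: place vm10 (19 vCPU), 13 vCPU left
host 8: place vm11 (23 vCPU), 9 vCPU left
8 hosts × 32 vCPU = 256 vCPU; used 182 vCPU; unused 74 vCPU.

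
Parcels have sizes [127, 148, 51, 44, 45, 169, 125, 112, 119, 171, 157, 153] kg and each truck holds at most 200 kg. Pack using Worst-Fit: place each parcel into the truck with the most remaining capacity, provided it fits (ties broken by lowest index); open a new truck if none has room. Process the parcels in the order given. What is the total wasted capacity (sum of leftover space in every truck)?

379

127 kg → truck 1 (remaining 73 kg)
148 kg → truck 2 (remaining 52 kg)
51 kg → truck 1 (remaining 22 kg)
44 kg → truck 2 (remaining 8 kg)
45 kg → truck 3 (remaining 155 kg)
169 kg → truck 4 (remaining 31 kg)
125 kg → truck 3 (remaining 30 kg)
112 kg → truck 5 (remaining 88 kg)
119 kg → truck 6 (remaining 81 kg)
171 kg → truck 7 (remaining 29 kg)
157 kg → truck 8 (remaining 43 kg)
153 kg → truck 9 (remaining 47 kg)
9 trucks × 200 kg = 1800 kg; used 1421 kg; unused 379 kg.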